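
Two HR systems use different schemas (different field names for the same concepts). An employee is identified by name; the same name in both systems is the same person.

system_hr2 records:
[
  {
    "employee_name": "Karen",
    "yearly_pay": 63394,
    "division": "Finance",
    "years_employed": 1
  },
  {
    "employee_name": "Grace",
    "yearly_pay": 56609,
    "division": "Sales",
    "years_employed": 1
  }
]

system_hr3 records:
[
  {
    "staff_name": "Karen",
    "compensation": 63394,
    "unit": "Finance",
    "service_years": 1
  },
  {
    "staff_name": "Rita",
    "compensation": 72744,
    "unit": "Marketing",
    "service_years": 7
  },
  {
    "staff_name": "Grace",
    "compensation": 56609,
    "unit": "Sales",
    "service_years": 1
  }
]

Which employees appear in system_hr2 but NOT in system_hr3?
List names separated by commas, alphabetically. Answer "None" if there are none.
None

Schema mapping: "employee_name" (system_hr2) = "staff_name" (system_hr3) = employee name

Names in system_hr2: ['Grace', 'Karen']
Names in system_hr3: ['Grace', 'Karen', 'Rita']

In system_hr2 but not system_hr3: None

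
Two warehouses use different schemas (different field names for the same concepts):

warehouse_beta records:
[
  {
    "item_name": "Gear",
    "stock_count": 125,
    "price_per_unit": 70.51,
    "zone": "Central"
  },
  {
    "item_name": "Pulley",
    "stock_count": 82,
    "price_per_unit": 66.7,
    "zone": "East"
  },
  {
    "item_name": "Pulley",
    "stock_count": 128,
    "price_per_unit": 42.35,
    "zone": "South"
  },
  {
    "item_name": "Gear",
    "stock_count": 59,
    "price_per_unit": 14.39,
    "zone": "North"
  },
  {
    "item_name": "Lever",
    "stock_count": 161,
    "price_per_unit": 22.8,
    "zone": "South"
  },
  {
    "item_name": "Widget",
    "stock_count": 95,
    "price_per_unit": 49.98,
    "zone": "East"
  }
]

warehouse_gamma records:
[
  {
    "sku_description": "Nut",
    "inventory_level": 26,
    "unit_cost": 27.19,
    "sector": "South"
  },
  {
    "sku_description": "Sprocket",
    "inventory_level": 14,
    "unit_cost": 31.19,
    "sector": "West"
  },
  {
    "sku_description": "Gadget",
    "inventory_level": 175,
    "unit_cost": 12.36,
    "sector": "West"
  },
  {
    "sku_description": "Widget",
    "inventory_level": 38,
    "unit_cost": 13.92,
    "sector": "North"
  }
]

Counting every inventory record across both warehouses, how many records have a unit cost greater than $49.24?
3

Schema mapping: "price_per_unit" (warehouse_beta) = "unit_cost" (warehouse_gamma) = unit cost

Records > $49.24 in warehouse_beta: 3
Records > $49.24 in warehouse_gamma: 0

Total count: 3 + 0 = 3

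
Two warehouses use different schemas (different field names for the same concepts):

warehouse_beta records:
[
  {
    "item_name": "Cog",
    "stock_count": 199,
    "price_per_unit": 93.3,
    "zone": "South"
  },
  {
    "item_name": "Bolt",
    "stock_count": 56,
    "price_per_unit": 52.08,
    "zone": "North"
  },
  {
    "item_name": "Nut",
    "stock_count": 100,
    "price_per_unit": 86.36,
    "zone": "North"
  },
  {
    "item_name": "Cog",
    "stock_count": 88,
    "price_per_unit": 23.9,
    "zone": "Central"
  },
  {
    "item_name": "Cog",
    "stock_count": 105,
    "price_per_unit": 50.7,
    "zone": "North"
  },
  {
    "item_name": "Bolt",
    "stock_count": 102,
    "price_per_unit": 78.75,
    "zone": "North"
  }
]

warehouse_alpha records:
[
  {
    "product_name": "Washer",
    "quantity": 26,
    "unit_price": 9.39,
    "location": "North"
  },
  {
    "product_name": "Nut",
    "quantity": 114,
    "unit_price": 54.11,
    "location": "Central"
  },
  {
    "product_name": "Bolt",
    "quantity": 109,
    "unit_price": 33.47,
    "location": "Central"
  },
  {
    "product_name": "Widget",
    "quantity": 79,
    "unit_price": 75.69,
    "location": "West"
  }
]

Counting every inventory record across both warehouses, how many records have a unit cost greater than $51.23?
6

Schema mapping: "price_per_unit" (warehouse_beta) = "unit_price" (warehouse_alpha) = unit cost

Records > $51.23 in warehouse_beta: 4
Records > $51.23 in warehouse_alpha: 2

Total count: 4 + 2 = 6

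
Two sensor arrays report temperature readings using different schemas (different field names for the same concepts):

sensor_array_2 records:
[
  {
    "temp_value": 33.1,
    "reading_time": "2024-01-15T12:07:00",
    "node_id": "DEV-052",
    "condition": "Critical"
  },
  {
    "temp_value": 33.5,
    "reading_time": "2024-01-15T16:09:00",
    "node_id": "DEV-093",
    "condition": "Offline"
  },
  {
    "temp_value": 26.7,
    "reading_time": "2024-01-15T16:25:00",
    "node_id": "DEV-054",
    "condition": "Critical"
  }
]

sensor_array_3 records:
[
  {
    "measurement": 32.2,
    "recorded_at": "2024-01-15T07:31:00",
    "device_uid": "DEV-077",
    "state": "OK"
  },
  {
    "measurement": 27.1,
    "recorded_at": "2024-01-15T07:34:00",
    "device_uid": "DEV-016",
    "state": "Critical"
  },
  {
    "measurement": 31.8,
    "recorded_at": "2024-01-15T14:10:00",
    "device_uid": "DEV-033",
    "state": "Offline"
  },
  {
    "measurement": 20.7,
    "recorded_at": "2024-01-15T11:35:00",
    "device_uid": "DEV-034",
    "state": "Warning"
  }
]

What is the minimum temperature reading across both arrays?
20.7

Schema mapping: "temp_value" (sensor_array_2) = "measurement" (sensor_array_3) = temperature reading

Minimum in sensor_array_2: 26.7
Minimum in sensor_array_3: 20.7

Overall minimum: min(26.7, 20.7) = 20.7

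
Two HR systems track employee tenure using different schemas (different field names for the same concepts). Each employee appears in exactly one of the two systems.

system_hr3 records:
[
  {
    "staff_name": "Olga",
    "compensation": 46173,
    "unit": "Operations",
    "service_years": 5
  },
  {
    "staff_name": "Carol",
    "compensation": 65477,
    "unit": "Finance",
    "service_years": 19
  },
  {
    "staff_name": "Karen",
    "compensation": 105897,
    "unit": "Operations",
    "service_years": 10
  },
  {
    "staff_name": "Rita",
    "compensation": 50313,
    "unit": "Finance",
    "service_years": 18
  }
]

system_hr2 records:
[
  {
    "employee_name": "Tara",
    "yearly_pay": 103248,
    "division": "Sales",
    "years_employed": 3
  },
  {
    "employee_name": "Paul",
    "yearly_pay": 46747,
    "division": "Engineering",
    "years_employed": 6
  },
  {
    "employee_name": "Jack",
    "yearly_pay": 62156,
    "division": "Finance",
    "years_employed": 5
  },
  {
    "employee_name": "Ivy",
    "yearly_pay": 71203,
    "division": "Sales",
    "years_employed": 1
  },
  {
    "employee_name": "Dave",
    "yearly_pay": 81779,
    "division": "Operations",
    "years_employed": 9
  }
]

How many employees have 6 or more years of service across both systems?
5

Reconcile schemas: "service_years" (system_hr3) = "years_employed" (system_hr2) = years of service

From system_hr3: 3 employees with >= 6 years
From system_hr2: 2 employees with >= 6 years

Total: 3 + 2 = 5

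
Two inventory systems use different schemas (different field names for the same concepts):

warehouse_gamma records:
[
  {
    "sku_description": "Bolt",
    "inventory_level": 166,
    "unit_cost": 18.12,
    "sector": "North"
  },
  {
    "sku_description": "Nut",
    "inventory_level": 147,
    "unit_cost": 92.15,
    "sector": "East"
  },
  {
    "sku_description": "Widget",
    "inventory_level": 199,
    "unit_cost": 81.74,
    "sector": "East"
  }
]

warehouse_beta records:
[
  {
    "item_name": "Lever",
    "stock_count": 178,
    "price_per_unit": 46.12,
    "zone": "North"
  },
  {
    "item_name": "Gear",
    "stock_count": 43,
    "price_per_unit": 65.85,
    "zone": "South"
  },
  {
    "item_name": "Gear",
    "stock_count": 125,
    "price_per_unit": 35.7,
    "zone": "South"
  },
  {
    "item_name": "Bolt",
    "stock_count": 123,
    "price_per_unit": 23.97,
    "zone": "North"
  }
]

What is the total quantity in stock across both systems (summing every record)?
981

To reconcile these schemas, identify the field holding the quantity in stock in each system:
1. In warehouse_gamma it is "inventory_level"
2. In warehouse_beta it is "stock_count"

From warehouse_gamma: 166 + 147 + 199 = 512
From warehouse_beta: 178 + 43 + 125 + 123 = 469

Total: 512 + 469 = 981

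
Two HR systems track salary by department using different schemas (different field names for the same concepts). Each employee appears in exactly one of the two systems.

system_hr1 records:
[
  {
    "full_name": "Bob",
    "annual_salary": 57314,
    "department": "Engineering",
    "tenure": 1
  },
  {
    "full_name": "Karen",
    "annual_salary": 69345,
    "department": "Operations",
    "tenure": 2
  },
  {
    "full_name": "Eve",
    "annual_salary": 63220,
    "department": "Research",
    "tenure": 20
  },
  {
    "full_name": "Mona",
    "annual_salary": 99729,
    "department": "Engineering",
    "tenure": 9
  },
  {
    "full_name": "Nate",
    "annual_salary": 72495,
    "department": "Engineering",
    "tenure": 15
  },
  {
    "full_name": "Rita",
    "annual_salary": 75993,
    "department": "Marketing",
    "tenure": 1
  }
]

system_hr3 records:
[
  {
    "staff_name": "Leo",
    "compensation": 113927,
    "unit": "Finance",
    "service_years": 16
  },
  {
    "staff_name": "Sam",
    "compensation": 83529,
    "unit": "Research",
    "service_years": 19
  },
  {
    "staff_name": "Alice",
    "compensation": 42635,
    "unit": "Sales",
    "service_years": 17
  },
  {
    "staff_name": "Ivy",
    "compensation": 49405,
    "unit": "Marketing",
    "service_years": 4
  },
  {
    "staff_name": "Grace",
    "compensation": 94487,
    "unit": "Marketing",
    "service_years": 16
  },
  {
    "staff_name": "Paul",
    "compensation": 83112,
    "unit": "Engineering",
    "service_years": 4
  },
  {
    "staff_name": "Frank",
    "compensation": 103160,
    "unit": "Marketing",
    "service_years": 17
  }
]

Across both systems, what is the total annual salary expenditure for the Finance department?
113927

Schema mappings:
- "department" (system_hr1) = "unit" (system_hr3) = department
- "annual_salary" (system_hr1) = "compensation" (system_hr3) = salary

Finance salaries from system_hr1: 0
Finance salaries from system_hr3: 113927

Total: 0 + 113927 = 113927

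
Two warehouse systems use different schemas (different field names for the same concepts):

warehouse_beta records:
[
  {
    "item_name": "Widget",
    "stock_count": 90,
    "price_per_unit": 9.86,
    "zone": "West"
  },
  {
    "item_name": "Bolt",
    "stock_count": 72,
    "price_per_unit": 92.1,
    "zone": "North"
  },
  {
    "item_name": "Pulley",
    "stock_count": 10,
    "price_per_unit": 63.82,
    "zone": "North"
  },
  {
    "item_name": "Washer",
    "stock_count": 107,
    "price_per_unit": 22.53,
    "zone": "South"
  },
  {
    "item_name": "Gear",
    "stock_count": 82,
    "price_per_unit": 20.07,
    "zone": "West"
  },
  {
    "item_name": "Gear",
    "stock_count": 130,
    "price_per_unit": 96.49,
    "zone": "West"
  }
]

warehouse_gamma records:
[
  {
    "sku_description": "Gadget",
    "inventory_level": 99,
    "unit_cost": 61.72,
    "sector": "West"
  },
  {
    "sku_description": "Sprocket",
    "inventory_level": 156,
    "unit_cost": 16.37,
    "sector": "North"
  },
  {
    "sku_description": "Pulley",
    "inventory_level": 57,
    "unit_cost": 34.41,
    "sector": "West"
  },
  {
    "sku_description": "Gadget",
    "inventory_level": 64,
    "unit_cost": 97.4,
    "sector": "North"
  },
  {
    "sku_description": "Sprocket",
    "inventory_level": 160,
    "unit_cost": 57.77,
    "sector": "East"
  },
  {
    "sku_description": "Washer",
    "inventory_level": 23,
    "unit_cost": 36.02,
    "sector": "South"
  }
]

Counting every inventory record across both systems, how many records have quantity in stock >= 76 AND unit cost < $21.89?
3

Schema mappings:
- "stock_count" (warehouse_beta) = "inventory_level" (warehouse_gamma) = quantity
- "price_per_unit" (warehouse_beta) = "unit_cost" (warehouse_gamma) = unit cost

Records meeting both conditions in warehouse_beta: 2
Records meeting both conditions in warehouse_gamma: 1

Total: 2 + 1 = 3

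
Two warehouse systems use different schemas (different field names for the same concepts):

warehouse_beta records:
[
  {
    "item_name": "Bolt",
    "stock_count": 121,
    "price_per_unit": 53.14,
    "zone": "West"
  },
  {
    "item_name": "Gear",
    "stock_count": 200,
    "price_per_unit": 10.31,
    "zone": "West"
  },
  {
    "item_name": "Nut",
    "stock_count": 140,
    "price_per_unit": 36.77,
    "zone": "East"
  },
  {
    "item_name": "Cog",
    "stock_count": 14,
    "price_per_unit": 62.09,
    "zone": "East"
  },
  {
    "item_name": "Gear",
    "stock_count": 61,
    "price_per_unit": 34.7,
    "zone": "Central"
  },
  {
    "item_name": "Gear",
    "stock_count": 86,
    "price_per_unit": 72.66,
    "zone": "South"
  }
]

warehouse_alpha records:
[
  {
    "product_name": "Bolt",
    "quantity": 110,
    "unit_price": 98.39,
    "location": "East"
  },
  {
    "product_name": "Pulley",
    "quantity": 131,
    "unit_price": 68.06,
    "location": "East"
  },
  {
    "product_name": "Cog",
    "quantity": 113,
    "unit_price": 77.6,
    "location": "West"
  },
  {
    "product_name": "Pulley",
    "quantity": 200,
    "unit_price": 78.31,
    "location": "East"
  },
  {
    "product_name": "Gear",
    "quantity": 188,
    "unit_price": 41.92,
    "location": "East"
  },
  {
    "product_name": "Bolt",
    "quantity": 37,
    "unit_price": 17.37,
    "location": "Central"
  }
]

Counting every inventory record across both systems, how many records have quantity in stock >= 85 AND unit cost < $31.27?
1

Schema mappings:
- "stock_count" (warehouse_beta) = "quantity" (warehouse_alpha) = quantity
- "price_per_unit" (warehouse_beta) = "unit_price" (warehouse_alpha) = unit cost

Records meeting both conditions in warehouse_beta: 1
Records meeting both conditions in warehouse_alpha: 0

Total: 1 + 0 = 1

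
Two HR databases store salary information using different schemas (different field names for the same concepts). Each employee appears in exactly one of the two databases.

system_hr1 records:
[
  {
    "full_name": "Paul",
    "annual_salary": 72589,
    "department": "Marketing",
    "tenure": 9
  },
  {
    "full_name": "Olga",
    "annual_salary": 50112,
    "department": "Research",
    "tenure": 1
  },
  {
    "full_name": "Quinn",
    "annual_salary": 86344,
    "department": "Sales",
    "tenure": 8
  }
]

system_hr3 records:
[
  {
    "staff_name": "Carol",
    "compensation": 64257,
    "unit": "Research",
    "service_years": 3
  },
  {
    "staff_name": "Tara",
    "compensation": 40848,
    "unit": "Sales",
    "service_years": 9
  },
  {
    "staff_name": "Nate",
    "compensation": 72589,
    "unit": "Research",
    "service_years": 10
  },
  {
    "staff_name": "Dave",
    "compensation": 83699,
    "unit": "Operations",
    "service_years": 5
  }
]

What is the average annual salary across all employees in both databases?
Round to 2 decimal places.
67205.43

Schema mapping: "annual_salary" (system_hr1) = "compensation" (system_hr3) = annual salary

All salaries: [72589, 50112, 86344, 64257, 40848, 72589, 83699]
Sum: 470438
Count: 7
Average: 470438 / 7 = 67205.43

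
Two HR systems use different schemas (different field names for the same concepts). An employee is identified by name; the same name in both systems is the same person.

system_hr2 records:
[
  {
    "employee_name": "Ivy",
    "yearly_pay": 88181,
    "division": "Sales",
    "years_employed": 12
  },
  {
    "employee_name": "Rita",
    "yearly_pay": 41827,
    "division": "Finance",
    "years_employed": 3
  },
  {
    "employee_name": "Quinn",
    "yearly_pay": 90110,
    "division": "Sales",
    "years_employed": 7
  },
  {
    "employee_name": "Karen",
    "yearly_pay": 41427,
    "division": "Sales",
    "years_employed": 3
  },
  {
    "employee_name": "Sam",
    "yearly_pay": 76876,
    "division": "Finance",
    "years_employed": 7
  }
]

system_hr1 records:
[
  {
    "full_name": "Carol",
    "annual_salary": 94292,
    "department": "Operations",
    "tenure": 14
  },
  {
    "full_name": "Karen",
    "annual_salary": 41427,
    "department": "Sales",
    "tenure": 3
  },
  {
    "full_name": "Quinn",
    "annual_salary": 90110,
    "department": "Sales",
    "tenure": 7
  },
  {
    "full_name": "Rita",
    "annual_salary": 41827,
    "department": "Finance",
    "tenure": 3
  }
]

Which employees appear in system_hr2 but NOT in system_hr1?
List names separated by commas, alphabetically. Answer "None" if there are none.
Ivy, Sam

Schema mapping: "employee_name" (system_hr2) = "full_name" (system_hr1) = employee name

Names in system_hr2: ['Ivy', 'Karen', 'Quinn', 'Rita', 'Sam']
Names in system_hr1: ['Carol', 'Karen', 'Quinn', 'Rita']

In system_hr2 but not system_hr1: ['Ivy', 'Sam']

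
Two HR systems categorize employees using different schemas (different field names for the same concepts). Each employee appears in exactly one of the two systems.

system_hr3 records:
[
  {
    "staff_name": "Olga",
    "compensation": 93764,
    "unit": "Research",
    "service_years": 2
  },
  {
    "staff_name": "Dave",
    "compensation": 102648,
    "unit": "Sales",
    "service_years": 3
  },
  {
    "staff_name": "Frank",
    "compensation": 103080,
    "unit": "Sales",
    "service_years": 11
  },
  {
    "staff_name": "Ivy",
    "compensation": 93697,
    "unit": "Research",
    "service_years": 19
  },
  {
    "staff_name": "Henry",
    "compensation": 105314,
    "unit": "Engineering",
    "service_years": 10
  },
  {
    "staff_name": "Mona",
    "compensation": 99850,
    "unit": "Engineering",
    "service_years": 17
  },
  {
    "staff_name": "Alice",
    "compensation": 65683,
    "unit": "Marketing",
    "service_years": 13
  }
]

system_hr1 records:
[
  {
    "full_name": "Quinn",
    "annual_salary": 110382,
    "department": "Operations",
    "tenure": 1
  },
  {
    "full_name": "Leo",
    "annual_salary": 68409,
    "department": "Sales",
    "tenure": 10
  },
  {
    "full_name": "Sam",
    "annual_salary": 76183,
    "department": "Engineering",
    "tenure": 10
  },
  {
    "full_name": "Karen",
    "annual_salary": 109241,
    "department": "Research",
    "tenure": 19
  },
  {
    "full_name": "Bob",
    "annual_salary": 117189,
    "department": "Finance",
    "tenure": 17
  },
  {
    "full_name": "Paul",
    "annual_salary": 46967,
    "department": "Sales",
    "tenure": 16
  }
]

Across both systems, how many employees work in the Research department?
3

Schema mapping: "unit" (system_hr3) = "department" (system_hr1) = department

Research employees in system_hr3: 2
Research employees in system_hr1: 1

Total in Research: 2 + 1 = 3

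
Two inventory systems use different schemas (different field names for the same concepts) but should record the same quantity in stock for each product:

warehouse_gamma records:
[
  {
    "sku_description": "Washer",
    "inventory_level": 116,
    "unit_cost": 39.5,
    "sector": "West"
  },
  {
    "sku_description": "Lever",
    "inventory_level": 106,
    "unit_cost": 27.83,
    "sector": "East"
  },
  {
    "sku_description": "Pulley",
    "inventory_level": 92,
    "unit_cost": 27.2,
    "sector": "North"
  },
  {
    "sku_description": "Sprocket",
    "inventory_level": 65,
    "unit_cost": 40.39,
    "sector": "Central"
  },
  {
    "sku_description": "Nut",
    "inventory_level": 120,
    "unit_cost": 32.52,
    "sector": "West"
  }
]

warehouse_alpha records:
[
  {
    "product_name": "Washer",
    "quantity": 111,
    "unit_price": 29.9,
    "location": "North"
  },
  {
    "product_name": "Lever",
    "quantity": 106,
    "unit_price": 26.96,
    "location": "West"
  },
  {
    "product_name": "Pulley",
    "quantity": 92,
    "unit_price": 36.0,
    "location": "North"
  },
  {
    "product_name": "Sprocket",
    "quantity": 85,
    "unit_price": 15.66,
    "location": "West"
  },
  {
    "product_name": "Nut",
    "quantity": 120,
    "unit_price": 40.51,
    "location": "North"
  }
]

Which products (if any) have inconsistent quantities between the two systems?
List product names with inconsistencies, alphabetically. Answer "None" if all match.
Sprocket, Washer

Schema mappings:
- "sku_description" (warehouse_gamma) = "product_name" (warehouse_alpha) = product name
- "inventory_level" (warehouse_gamma) = "quantity" (warehouse_alpha) = quantity

Comparison:
  Washer: 116 vs 111 - MISMATCH
  Lever: 106 vs 106 - MATCH
  Pulley: 92 vs 92 - MATCH
  Sprocket: 65 vs 85 - MISMATCH
  Nut: 120 vs 120 - MATCH

Products with inconsistencies: Sprocket, Washer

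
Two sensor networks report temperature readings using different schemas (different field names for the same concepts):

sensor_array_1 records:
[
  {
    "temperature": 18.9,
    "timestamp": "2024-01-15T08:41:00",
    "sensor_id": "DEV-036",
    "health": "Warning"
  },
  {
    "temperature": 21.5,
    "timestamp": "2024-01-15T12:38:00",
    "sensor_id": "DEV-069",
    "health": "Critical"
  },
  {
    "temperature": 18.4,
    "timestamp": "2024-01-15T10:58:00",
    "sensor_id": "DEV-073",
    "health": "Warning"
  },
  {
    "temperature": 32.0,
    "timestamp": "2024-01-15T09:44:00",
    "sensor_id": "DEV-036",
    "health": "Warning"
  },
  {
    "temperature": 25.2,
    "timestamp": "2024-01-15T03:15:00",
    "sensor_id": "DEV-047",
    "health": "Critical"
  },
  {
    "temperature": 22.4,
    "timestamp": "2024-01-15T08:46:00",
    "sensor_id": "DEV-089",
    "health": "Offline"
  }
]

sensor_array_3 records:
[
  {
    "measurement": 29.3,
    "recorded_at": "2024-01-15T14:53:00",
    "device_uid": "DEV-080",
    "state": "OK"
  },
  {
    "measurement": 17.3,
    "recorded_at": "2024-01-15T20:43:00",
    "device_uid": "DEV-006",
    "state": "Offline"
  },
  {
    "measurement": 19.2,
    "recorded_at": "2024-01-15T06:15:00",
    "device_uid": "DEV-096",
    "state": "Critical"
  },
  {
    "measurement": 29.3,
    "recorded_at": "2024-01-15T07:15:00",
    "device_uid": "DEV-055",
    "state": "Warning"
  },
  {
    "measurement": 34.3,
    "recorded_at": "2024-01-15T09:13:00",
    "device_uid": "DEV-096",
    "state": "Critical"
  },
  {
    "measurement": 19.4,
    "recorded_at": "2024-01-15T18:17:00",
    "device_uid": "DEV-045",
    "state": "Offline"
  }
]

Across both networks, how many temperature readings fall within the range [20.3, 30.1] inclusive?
5

Schema mapping: "temperature" (sensor_array_1) = "measurement" (sensor_array_3) = temperature

Readings in [20.3, 30.1] from sensor_array_1: 3
Readings in [20.3, 30.1] from sensor_array_3: 2

Total count: 3 + 2 = 5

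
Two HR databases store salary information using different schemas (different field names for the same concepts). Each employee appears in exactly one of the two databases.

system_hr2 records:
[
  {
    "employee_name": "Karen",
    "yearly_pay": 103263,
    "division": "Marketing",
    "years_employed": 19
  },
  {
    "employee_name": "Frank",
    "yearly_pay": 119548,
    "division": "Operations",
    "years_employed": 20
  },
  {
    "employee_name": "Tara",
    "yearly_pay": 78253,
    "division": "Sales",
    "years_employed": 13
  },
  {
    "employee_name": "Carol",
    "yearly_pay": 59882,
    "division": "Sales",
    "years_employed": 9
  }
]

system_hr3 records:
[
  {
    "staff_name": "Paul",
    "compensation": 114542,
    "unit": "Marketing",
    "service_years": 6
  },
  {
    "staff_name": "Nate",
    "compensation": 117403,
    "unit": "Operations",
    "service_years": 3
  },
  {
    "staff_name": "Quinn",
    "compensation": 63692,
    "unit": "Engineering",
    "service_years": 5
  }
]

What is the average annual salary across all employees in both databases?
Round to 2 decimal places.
93797.57

Schema mapping: "yearly_pay" (system_hr2) = "compensation" (system_hr3) = annual salary

All salaries: [103263, 119548, 78253, 59882, 114542, 117403, 63692]
Sum: 656583
Count: 7
Average: 656583 / 7 = 93797.57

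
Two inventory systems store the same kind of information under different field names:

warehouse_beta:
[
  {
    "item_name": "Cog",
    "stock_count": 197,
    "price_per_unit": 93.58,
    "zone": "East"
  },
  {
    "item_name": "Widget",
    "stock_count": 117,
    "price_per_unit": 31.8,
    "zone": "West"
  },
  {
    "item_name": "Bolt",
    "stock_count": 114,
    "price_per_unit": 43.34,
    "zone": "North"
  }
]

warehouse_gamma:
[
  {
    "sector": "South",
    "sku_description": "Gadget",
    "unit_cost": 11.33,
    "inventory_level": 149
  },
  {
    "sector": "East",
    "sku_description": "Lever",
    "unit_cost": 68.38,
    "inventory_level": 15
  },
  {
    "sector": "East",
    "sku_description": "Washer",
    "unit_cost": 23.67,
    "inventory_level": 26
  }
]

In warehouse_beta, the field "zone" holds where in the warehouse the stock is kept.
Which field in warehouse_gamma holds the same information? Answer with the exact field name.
sector

In warehouse_beta, "zone" holds where in the warehouse the stock is kept.
The fields in warehouse_gamma are: "sector", "sku_description", "unit_cost", "inventory_level".
"sector" is the match: the name refers to the same concept and its values are area labels (e.g. 'East', 'South').
The other fields ("sku_description", "unit_cost", "inventory_level") hold different kinds of data.

So "zone" in warehouse_beta corresponds to "sector" in warehouse_gamma.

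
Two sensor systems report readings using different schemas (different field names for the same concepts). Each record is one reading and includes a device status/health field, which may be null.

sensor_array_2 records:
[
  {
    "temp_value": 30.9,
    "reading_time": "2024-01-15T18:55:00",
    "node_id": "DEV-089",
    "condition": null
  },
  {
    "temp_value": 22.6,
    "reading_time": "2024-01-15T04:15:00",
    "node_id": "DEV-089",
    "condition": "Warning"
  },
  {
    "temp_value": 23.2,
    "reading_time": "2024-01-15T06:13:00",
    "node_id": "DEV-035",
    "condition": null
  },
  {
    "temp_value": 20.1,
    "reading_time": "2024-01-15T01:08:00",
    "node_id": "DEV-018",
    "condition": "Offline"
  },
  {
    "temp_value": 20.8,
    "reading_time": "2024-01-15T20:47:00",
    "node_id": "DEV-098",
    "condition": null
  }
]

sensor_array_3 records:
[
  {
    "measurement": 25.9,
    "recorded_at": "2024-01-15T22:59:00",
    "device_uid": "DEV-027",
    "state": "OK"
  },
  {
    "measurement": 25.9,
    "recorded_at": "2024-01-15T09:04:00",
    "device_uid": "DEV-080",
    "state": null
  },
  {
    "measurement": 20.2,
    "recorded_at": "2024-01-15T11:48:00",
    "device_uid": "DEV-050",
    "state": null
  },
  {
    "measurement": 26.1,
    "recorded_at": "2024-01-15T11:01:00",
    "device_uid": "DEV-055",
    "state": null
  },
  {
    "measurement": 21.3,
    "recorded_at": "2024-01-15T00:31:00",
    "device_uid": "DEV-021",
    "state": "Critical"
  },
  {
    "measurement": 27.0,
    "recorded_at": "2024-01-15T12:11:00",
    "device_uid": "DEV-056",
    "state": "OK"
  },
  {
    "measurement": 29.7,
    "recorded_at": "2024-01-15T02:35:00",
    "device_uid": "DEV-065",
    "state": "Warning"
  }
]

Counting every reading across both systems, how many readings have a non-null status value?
6

Schema mapping: "condition" (sensor_array_2) = "state" (sensor_array_3) = status

Non-null in sensor_array_2: 2
Non-null in sensor_array_3: 4

Total non-null: 2 + 4 = 6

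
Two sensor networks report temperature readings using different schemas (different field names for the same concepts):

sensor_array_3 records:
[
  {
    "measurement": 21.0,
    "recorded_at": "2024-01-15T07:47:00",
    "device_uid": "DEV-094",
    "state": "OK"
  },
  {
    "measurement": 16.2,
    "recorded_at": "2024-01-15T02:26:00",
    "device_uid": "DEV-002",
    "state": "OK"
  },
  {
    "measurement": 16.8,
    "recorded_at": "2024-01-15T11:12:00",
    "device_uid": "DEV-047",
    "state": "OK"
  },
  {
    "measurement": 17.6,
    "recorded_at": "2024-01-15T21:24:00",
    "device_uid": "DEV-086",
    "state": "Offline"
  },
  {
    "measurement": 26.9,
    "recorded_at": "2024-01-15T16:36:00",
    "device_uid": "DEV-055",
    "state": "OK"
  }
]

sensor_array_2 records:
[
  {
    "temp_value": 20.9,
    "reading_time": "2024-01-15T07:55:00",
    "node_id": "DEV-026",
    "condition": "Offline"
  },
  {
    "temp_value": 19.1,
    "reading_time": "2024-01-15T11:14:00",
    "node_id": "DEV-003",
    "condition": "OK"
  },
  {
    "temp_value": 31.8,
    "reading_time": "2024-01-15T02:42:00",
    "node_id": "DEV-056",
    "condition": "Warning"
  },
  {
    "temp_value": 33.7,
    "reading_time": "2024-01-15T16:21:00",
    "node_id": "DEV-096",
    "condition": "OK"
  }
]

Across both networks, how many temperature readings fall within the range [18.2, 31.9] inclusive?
5

Schema mapping: "measurement" (sensor_array_3) = "temp_value" (sensor_array_2) = temperature

Readings in [18.2, 31.9] from sensor_array_3: 2
Readings in [18.2, 31.9] from sensor_array_2: 3

Total count: 2 + 3 = 5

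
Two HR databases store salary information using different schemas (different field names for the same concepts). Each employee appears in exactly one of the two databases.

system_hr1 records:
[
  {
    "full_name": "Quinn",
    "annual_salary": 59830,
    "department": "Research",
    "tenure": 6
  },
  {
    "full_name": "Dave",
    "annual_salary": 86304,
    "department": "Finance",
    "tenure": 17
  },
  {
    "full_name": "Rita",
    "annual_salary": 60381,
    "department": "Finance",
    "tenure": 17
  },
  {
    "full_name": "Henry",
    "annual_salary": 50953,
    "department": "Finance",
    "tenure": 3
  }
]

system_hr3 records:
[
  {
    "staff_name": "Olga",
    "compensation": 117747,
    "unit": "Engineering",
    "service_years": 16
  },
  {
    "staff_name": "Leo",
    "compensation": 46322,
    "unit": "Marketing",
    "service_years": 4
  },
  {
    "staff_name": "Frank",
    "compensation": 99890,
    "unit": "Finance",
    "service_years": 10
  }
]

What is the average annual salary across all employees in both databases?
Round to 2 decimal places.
74489.57

Schema mapping: "annual_salary" (system_hr1) = "compensation" (system_hr3) = annual salary

All salaries: [59830, 86304, 60381, 50953, 117747, 46322, 99890]
Sum: 521427
Count: 7
Average: 521427 / 7 = 74489.57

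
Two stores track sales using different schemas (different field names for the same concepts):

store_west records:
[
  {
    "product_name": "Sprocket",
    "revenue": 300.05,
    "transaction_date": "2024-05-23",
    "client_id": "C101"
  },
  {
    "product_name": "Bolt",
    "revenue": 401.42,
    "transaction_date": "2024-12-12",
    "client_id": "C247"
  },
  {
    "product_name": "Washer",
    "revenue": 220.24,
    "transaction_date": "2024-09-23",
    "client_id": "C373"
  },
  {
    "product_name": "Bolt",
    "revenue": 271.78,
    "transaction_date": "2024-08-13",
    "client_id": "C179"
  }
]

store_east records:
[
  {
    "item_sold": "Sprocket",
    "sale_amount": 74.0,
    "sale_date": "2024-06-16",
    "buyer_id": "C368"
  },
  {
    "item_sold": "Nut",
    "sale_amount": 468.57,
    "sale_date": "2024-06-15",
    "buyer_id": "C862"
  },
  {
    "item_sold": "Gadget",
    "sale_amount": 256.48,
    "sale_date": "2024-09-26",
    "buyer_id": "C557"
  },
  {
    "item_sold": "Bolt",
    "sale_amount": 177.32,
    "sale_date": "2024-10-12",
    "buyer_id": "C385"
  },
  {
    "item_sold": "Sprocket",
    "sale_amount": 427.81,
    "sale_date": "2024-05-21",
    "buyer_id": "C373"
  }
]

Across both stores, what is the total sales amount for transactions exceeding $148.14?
2523.67

Schema mapping: "revenue" (store_west) = "sale_amount" (store_east) = sale amount

Sum of sales > $148.14 in store_west: 1193.49
Sum of sales > $148.14 in store_east: 1330.18

Total: 1193.49 + 1330.18 = 2523.67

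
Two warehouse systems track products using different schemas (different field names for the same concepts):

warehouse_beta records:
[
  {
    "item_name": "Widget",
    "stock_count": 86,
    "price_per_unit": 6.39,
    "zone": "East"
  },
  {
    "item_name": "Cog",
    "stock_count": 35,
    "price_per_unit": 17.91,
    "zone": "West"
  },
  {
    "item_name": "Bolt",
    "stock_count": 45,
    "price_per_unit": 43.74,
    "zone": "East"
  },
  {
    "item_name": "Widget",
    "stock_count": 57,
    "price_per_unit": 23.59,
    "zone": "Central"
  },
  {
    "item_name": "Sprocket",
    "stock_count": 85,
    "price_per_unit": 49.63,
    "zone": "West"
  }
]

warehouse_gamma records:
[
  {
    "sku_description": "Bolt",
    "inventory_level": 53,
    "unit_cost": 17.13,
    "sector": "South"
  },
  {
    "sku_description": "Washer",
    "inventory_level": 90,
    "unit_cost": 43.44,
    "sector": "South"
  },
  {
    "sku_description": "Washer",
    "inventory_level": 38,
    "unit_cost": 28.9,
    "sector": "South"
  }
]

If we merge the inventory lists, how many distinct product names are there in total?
5

Schema mapping: "item_name" (warehouse_beta) = "sku_description" (warehouse_gamma) = product name

Products in warehouse_beta: ['Bolt', 'Cog', 'Sprocket', 'Widget']
Products in warehouse_gamma: ['Bolt', 'Washer']

Union (unique products): ['Bolt', 'Cog', 'Sprocket', 'Washer', 'Widget']
Count: 5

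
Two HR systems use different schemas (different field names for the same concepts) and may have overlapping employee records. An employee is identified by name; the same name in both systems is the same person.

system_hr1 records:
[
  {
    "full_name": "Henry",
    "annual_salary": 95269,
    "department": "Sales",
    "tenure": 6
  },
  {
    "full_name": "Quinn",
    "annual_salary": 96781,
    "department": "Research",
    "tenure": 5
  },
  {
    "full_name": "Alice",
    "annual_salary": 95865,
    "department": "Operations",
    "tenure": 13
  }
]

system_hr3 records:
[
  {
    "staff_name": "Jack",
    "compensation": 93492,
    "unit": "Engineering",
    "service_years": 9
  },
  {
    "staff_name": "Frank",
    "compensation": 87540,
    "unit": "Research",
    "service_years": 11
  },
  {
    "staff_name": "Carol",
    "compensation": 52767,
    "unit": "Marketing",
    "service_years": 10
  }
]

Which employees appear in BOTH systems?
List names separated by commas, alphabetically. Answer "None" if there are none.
None

Schema mapping: "full_name" (system_hr1) = "staff_name" (system_hr3) = employee name

Names in system_hr1: ['Alice', 'Henry', 'Quinn']
Names in system_hr3: ['Carol', 'Frank', 'Jack']

Intersection: None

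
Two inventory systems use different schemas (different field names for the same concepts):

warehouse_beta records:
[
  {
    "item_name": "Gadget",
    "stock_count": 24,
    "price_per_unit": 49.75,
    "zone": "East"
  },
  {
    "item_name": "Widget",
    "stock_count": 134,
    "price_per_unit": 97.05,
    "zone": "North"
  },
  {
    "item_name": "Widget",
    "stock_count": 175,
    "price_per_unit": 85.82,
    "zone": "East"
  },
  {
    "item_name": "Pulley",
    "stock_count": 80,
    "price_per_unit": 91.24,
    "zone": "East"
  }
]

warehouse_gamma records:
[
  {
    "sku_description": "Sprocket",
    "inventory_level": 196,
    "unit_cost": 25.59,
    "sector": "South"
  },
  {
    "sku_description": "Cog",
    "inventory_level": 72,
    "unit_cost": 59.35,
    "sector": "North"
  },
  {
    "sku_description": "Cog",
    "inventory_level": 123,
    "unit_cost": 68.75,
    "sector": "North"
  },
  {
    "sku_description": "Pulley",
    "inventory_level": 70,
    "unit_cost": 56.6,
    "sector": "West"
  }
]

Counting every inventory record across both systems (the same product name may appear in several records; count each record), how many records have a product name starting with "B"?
0

Schema mapping: "item_name" (warehouse_beta) = "sku_description" (warehouse_gamma) = product name

Records with product name starting with "B" in warehouse_beta: 0
Records with product name starting with "B" in warehouse_gamma: 0

Total: 0 + 0 = 0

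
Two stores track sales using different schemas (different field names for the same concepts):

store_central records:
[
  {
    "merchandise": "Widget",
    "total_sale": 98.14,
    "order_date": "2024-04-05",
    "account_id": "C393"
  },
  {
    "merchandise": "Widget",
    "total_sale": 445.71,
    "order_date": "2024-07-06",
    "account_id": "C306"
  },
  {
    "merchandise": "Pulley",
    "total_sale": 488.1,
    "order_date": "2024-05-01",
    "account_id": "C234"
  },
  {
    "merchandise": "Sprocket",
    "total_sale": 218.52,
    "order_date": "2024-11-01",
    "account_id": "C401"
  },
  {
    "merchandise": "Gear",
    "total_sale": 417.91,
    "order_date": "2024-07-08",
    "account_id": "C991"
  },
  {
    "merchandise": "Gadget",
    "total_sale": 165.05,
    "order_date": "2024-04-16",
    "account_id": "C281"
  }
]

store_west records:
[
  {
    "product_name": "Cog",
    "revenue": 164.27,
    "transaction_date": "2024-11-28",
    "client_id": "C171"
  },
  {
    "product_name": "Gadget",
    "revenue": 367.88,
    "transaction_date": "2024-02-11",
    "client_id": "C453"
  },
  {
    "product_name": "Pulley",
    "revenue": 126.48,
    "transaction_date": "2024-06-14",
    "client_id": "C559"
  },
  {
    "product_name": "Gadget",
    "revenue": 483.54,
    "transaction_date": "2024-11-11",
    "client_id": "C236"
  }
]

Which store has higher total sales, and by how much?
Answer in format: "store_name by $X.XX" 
store_central by $691.26

Schema mapping: "total_sale" (store_central) = "revenue" (store_west) = sale amount

Total for store_central: 1833.43
Total for store_west: 1142.17

Difference: |1833.43 - 1142.17| = 691.26
store_central has higher sales by $691.26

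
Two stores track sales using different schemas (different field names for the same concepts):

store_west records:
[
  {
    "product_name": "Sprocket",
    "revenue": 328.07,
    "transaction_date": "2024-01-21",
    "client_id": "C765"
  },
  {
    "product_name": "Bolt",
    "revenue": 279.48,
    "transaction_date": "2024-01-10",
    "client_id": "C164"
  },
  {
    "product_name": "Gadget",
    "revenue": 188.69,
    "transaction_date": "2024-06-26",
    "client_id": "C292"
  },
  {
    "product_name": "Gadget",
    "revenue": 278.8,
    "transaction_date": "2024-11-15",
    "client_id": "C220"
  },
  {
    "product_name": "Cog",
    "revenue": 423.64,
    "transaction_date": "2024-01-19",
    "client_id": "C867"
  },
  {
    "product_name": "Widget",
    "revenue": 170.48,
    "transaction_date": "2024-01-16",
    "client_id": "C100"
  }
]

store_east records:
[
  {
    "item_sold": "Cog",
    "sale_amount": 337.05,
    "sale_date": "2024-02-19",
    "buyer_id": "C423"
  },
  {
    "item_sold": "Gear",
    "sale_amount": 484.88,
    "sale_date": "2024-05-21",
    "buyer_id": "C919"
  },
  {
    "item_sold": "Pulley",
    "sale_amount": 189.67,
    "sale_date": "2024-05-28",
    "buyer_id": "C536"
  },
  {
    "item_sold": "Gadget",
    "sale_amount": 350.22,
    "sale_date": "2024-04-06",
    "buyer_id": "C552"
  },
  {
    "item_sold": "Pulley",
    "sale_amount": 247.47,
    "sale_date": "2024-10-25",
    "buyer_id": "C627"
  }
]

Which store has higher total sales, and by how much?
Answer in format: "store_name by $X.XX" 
store_west by $59.87

Schema mapping: "revenue" (store_west) = "sale_amount" (store_east) = sale amount

Total for store_west: 1669.16
Total for store_east: 1609.29

Difference: |1669.16 - 1609.29| = 59.87
store_west has higher sales by $59.87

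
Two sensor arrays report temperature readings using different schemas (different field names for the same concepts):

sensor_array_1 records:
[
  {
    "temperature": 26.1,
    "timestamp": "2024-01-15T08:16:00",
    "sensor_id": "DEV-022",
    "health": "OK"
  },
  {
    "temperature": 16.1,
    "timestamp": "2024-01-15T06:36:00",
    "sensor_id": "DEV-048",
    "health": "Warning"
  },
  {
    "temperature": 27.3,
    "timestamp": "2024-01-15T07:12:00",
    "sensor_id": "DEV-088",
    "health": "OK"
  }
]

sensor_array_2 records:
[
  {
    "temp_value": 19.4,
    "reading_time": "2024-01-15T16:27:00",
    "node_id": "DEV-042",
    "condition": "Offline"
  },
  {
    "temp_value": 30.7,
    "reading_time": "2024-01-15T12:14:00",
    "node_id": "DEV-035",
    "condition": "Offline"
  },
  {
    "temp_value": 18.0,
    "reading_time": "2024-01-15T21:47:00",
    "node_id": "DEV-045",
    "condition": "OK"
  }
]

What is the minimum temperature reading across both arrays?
16.1

Schema mapping: "temperature" (sensor_array_1) = "temp_value" (sensor_array_2) = temperature reading

Minimum in sensor_array_1: 16.1
Minimum in sensor_array_2: 18.0

Overall minimum: min(16.1, 18.0) = 16.1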